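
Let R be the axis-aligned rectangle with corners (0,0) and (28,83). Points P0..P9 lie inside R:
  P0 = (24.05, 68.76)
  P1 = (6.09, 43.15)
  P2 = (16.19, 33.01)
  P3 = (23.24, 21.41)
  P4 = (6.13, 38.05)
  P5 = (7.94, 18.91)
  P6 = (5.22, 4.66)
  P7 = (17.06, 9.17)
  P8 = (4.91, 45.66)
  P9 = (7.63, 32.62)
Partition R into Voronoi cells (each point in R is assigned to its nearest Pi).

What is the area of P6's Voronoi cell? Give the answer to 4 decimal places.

Area of P6's cell: 139.2540

1. box [0,28]×[0,83]: [(0, 0) (28, 0) (28, 83) (0, 83)]
2. ⊥bis P6·P0 via (14.635,36.71): [(0, 41.0092) (0, 0) (28, 0) (28, 32.7839)]  |A|=1033.103
3. ⊥bis P6·P1 via (5.655,23.905): [(0, 24.0328) (0, 0) (28, 0) (28, 23.3999)]  |A|=664.0585
4. ⊥bis P6·P2 via (10.705,18.835): [(0, 22.9773) (0, 0) (28, 0) (28, 12.1427)]  |A|=491.6801
5. ⊥bis P6·P3 via (14.23,13.035): [(7.7905, 19.9628) (0, 22.9773) (0, 0) (26.3463, 0)]  |A|=352.4749
6. ⊥bis P6·P4 via (5.675,21.355): [(7.7905, 19.9628) (4.0802, 21.3985) (0, 21.5097) (0, 0) (26.3463, 0)]  |A|=349.4808
7. ⊥bis P6·P5 via (6.58,11.785): [(17.2926, 9.7402) (0, 13.041) (0, 0) (26.3463, 0)]  |A|=241.0654
8. ⊥bis P6·P7 via (11.14,6.915): [(9.497, 11.2282) (0, 13.041) (0, 0) (13.774, 0)]  |A|=139.254
9. ⊥bis P6·P8 via (5.065,25.16): [(9.497, 11.2282) (0, 13.041) (0, 0) (13.774, 0)]  |A|=139.254
10. ⊥bis P6·P9 via (6.425,18.64): [(9.497, 11.2282) (0, 13.041) (0, 0) (13.774, 0)]  |A|=139.254
11. canonical 4-gon: [(9.497, 11.2282) (0, 13.041) (0, 0) (13.774, 0)]
12. shoelace: 139.254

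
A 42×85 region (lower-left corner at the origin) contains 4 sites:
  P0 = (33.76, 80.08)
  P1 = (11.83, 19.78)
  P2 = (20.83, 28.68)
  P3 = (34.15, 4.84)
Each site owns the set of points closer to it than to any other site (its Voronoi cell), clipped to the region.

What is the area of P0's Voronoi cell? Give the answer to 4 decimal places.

1. box [0,42]×[0,85]: [(0, 0) (42, 0) (42, 85) (0, 85)]
2. ⊥bis P0·P1 via (22.795,49.93): [(0, 58.2201) (42, 42.9455) (42, 85) (0, 85)]  |A|=1445.522
3. ⊥bis P0·P2 via (27.295,54.38): [(0, 61.2462) (42, 50.6809) (42, 85) (0, 85)]  |A|=1219.531
4. ⊥bis P0·P3 via (33.955,42.46): [(0, 61.2462) (42, 50.6809) (42, 85) (0, 85)]  |A|=1219.531
5. canonical 4-gon: [(0, 61.2462) (42, 50.6809) (42, 85) (0, 85)]
6. shoelace: 1219.531

Area of P0's cell: 1219.5310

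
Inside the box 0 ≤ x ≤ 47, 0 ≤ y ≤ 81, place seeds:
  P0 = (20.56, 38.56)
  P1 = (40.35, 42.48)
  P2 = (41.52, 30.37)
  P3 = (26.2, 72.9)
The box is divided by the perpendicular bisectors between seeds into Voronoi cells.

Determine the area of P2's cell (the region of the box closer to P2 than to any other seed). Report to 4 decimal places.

1. box [0,47]×[0,81]: [(0, 0) (47, 0) (47, 81) (0, 81)]
2. ⊥bis P2·P0 via (31.04,34.465): [(17.573, 0) (47, 0) (47, 75.3101)]  |A|=1108.0756
3. ⊥bis P2·P1 via (40.935,36.425): [(31.4477, 35.5084) (17.573, 0) (47, 0) (47, 37.011)]  |A|=810.2556
4. ⊥bis P2·P3 via (33.86,51.635): [(31.4477, 35.5084) (17.573, 0) (47, 0) (47, 37.011)]  |A|=810.2556
5. canonical 4-gon: [(31.4477, 35.5084) (17.573, 0) (47, 0) (47, 37.011)]
6. shoelace: 810.2556

Area of P2's cell: 810.2556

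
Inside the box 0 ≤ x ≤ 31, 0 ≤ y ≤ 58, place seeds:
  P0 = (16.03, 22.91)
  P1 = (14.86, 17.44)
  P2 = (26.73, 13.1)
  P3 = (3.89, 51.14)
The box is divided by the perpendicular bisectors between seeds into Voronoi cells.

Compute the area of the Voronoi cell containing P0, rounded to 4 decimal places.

Area of P0's cell: 544.5544

1. box [0,31]×[0,58]: [(0, 0) (31, 0) (31, 58) (0, 58)]
2. ⊥bis P0·P1 via (15.445,20.175): [(0, 23.4786) (31, 16.8479) (31, 58) (0, 58)]  |A|=1172.9397
3. ⊥bis P0·P2 via (21.38,18.005): [(0, 23.4786) (22.0703, 18.7579) (31, 28.4978) (31, 58) (0, 58)]  |A|=1120.9245
4. ⊥bis P0·P3 via (9.96,37.025): [(0, 32.7418) (0, 23.4786) (22.0703, 18.7579) (31, 28.4978) (31, 46.073)]  |A|=544.5544
5. canonical 5-gon: [(0, 32.7418) (0, 23.4786) (22.0703, 18.7579) (31, 28.4978) (31, 46.073)]
6. shoelace: 544.5544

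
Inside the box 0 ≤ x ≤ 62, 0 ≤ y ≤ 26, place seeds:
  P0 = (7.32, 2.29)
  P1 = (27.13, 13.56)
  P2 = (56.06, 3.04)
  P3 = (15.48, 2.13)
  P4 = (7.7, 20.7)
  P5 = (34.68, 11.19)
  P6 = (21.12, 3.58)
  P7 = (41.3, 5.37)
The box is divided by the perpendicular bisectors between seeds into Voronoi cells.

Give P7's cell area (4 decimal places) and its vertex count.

Area of P7's cell: 207.1864 (4 vertices)

1. box [0,62]×[0,26]: [(0, 0) (62, 0) (62, 26) (0, 26)]
2. ⊥bis P7·P0 via (24.31,3.83): [(24.6572, 0) (62, 0) (62, 26) (22.3005, 26)]  |A|=1001.5508
3. ⊥bis P7·P1 via (34.215,9.465): [(28.7444, 0) (62, 0) (62, 26) (43.7719, 26)]  |A|=669.2877
4. ⊥bis P7·P2 via (48.68,4.205): [(28.7444, 0) (48.0162, 0) (52.1205, 26) (43.7719, 26)]  |A|=359.0653
5. ⊥bis P7·P3 via (28.39,3.75): [(28.8398, 0.1651) (28.8606, 0) (48.0162, 0) (52.1205, 26) (43.7719, 26)]  |A|=359.0558
6. ⊥bis P7·P4 via (24.5,13.035): [(28.8398, 0.1651) (28.8606, 0) (48.0162, 0) (52.1205, 26) (43.7719, 26)]  |A|=359.0558
7. ⊥bis P7·P5 via (37.99,8.28): [(30.7106, 0) (48.0162, 0) (51.8036, 23.9924)]  |A|=207.6014
8. ⊥bis P7·P6 via (31.21,4.475): [(31.5248, 0.9261) (31.6069, 0) (48.0162, 0) (51.8036, 23.9924)]  |A|=207.1864
9. canonical 4-gon: [(31.5248, 0.9261) (31.6069, 0) (48.0162, 0) (51.8036, 23.9924)]
10. shoelace: 207.1864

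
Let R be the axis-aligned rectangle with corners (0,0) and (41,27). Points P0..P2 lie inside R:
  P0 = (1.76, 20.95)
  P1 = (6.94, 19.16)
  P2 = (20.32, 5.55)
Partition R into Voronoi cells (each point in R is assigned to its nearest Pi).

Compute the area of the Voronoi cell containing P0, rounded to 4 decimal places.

Area of P0's cell: 65.9239

1. box [0,41]×[0,27]: [(0, 0) (41, 0) (41, 27) (0, 27)]
2. ⊥bis P0·P1 via (4.35,20.055): [(0, 7.4667) (6.7499, 27) (0, 27)]  |A|=65.9239
3. ⊥bis P0·P2 via (11.04,13.25): [(0, 7.4667) (6.7499, 27) (0, 27)]  |A|=65.9239
4. canonical 3-gon: [(0, 7.4667) (6.7499, 27) (0, 27)]
5. shoelace: 65.9239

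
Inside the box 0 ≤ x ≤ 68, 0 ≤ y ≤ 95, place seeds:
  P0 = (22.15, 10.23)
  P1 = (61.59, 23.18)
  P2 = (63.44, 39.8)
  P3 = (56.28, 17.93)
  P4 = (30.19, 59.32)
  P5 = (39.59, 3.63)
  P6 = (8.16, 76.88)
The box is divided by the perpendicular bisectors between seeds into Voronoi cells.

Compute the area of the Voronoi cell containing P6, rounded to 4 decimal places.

1. box [0,68]×[0,95]: [(0, 0) (68, 0) (68, 95) (0, 95)]
2. ⊥bis P6·P0 via (15.155,43.555): [(0, 40.3739) (68, 54.6473) (68, 95) (0, 95)]  |A|=3229.2784
3. ⊥bis P6·P1 via (34.875,50.03): [(0, 40.3739) (31.8998, 47.0698) (68, 82.9884) (68, 95) (0, 95)]  |A|=2717.718
4. ⊥bis P6·P2 via (35.8,58.34): [(0, 40.3739) (27.6406, 46.1758) (60.3903, 95) (0, 95)]  |A|=2229.2051
5. ⊥bis P6·P3 via (32.22,47.405): [(0, 40.3739) (27.6406, 46.1758) (60.3903, 95) (0, 95)]  |A|=2229.2051
6. ⊥bis P6·P4 via (19.175,68.1): [(0, 44.0439) (40.6169, 95) (0, 95)]  |A|=1034.8383
7. ⊥bis P6·P5 via (23.875,40.255): [(0, 44.0439) (40.6169, 95) (0, 95)]  |A|=1034.8383
8. canonical 3-gon: [(0, 44.0439) (40.6169, 95) (0, 95)]
9. shoelace: 1034.8383

Area of P6's cell: 1034.8383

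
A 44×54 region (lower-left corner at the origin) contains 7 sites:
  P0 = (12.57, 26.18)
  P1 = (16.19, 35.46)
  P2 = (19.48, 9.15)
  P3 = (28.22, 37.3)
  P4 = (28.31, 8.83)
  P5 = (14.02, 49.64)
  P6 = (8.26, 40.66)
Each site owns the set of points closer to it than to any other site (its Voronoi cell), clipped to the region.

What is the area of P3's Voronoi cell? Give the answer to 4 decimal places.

Area of P3's cell: 622.5584

1. box [0,44]×[0,54]: [(0, 0) (44, 0) (44, 54) (0, 54)]
2. ⊥bis P3·P0 via (20.395,31.74): [(42.9476, 0) (44, 0) (44, 54) (4.5783, 54)]  |A|=1092.7994
3. ⊥bis P3·P1 via (22.205,36.38): [(23.6059, 27.2211) (42.9476, 0) (44, 0) (44, 54) (19.51, 54)]  |A|=892.8724
4. ⊥bis P3·P2 via (23.85,23.225): [(23.6059, 27.2211) (27.1799, 22.1911) (44, 16.9688) (44, 54) (19.51, 54)]  |A|=738.4868
5. ⊥bis P3·P4 via (28.265,23.065): [(23.6059, 27.2211) (26.5628, 23.0596) (44, 23.1147) (44, 54) (19.51, 54)]  |A|=679.2105
6. ⊥bis P3·P5 via (21.12,43.47): [(21.1205, 43.4706) (23.6059, 27.2211) (26.5628, 23.0596) (44, 23.1147) (44, 54) (30.2707, 54)]  |A|=622.5584
7. ⊥bis P3·P6 via (18.24,38.98): [(21.1205, 43.4706) (23.6059, 27.2211) (26.5628, 23.0596) (44, 23.1147) (44, 54) (30.2707, 54)]  |A|=622.5584
8. canonical 6-gon: [(21.1205, 43.4706) (23.6059, 27.2211) (26.5628, 23.0596) (44, 23.1147) (44, 54) (30.2707, 54)]
9. shoelace: 622.5584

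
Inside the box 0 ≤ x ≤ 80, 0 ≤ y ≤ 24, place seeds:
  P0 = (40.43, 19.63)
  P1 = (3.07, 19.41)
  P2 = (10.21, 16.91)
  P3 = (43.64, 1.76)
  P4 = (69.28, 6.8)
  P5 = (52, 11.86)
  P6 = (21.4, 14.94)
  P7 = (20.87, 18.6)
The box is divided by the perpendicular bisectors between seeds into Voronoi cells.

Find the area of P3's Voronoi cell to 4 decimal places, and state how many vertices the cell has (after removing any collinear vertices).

1. box [0,80]×[0,24]: [(0, 0) (80, 0) (80, 24) (0, 24)]
2. ⊥bis P3·P0 via (42.035,10.695): [(0, 3.1442) (0, 0) (80, 0) (80, 17.5147)]  |A|=826.3561
3. ⊥bis P3·P1 via (23.355,10.585): [(21.8233, 7.0644) (18.75, 0) (80, 0) (80, 17.5147)]  |A|=725.819
4. ⊥bis P3·P2 via (26.925,9.335): [(26.2569, 7.8608) (22.6945, 0) (80, 0) (80, 17.5147)]  |A|=695.8792
5. ⊥bis P3·P4 via (56.46,4.28): [(54.7501, 12.979) (26.2569, 7.8608) (22.6945, 0) (57.3013, 0)]  |A|=327.4535
6. ⊥bis P3·P5 via (47.82,6.81): [(42.9318, 10.8561) (26.2569, 7.8608) (22.6945, 0) (56.0474, 0)]  |A|=241.2444
7. ⊥bis P3·P6 via (32.52,8.35): [(42.9318, 10.8561) (32.9417, 9.0616) (27.5716, 0) (56.0474, 0)]  |A|=195.0125
8. ⊥bis P3·P7 via (32.255,10.18): [(42.9318, 10.8561) (32.9417, 9.0616) (27.5716, 0) (56.0474, 0)]  |A|=195.0125
9. canonical 4-gon: [(42.9318, 10.8561) (32.9417, 9.0616) (27.5716, 0) (56.0474, 0)]
10. shoelace: 195.0125

Area of P3's cell: 195.0125 (4 vertices)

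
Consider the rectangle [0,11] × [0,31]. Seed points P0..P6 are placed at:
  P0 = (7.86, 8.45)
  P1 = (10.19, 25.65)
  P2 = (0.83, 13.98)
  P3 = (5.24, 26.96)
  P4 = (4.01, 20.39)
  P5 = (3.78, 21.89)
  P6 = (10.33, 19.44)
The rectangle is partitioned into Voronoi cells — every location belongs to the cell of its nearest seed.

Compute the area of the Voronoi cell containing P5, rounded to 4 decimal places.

Area of P5's cell: 26.4040

1. box [0,11]×[0,31]: [(0, 0) (11, 0) (11, 31) (0, 31)]
2. ⊥bis P5·P0 via (5.82,15.17): [(0, 13.4032) (11, 16.7425) (11, 31) (0, 31)]  |A|=175.1986
3. ⊥bis P5·P1 via (6.985,23.77): [(0, 13.4032) (11, 16.7425) (11, 16.9253) (2.744, 31) (0, 31)]  |A|=117.0981
4. ⊥bis P5·P2 via (2.305,17.935): [(0, 18.7946) (7.9694, 15.8225) (11, 16.7425) (11, 16.9253) (2.744, 31) (0, 31)]  |A|=95.615
5. ⊥bis P5·P3 via (4.51,24.425): [(0, 25.7237) (0, 18.7946) (7.9694, 15.8225) (11, 16.7425) (11, 16.9253) (7.0257, 23.7005)]  |A|=67.0653
6. ⊥bis P5·P4 via (3.895,21.14): [(0, 25.7237) (0, 20.5428) (8.1454, 21.7917) (7.0257, 23.7005)]  |A|=26.6733
7. ⊥bis P5·P6 via (7.055,20.665): [(0, 25.7237) (0, 20.5428) (7.4357, 21.6829) (7.7369, 22.4881) (7.0257, 23.7005)]  |A|=26.404
8. canonical 5-gon: [(0, 25.7237) (0, 20.5428) (7.4357, 21.6829) (7.7369, 22.4881) (7.0257, 23.7005)]
9. shoelace: 26.404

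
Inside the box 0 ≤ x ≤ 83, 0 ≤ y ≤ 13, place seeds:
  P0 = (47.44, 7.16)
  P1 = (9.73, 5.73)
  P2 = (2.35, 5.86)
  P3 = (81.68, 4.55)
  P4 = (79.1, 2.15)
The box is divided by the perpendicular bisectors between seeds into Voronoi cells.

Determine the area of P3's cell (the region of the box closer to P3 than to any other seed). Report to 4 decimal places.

Area of P3's cell: 72.1608

1. box [0,83]×[0,13]: [(0, 0) (83, 0) (83, 13) (0, 13)]
2. ⊥bis P3·P0 via (64.56,5.855): [(64.1137, 0) (83, 0) (83, 13) (65.1046, 13)]  |A|=239.0808
3. ⊥bis P3·P1 via (45.705,5.14): [(64.1137, 0) (83, 0) (83, 13) (65.1046, 13)]  |A|=239.0808
4. ⊥bis P3·P2 via (42.015,5.205): [(64.1137, 0) (83, 0) (83, 13) (65.1046, 13)]  |A|=239.0808
5. ⊥bis P3·P4 via (80.39,3.35): [(83, 0.5442) (83, 13) (71.4133, 13)]  |A|=72.1608
6. canonical 3-gon: [(83, 0.5442) (83, 13) (71.4133, 13)]
7. shoelace: 72.1608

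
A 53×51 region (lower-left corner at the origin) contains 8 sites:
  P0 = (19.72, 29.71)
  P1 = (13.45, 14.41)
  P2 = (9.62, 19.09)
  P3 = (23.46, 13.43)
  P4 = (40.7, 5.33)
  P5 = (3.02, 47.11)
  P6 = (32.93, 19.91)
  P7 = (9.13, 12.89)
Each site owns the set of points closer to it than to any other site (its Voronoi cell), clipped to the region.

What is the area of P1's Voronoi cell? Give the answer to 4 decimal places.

Area of P1's cell: 100.5167

1. box [0,53]×[0,51]: [(0, 0) (53, 0) (53, 51) (0, 51)]
2. ⊥bis P1·P0 via (16.585,22.06): [(0, 28.8566) (0, 0) (53, 0) (53, 7.137)]  |A|=953.8301
3. ⊥bis P1·P2 via (11.535,16.75): [(17.5435, 21.6672) (0, 7.31) (0, 0) (53, 0) (53, 7.137)]  |A|=764.8291
4. ⊥bis P1·P3 via (18.455,13.92): [(19.1491, 21.0092) (17.5435, 21.6672) (0, 7.31) (0, 0) (17.0922, 0)]  |A|=266.8343
5. ⊥bis P1·P4 via (27.075,9.87): [(19.1491, 21.0092) (17.5435, 21.6672) (0, 7.31) (0, 0) (17.0922, 0)]  |A|=266.8343
6. ⊥bis P1·P5 via (8.235,30.76): [(19.1491, 21.0092) (17.5435, 21.6672) (0, 7.31) (0, 0) (17.0922, 0)]  |A|=266.8343
7. ⊥bis P1·P6 via (23.19,17.16): [(19.1491, 21.0092) (17.5435, 21.6672) (0, 7.31) (0, 0) (17.0922, 0)]  |A|=266.8343
8. ⊥bis P1·P7 via (11.29,13.65): [(19.1491, 21.0092) (17.5435, 21.6672) (10.4979, 15.9013) (16.0928, 0) (17.0922, 0)]  |A|=100.5167
9. canonical 5-gon: [(19.1491, 21.0092) (17.5435, 21.6672) (10.4979, 15.9013) (16.0928, 0) (17.0922, 0)]
10. shoelace: 100.5167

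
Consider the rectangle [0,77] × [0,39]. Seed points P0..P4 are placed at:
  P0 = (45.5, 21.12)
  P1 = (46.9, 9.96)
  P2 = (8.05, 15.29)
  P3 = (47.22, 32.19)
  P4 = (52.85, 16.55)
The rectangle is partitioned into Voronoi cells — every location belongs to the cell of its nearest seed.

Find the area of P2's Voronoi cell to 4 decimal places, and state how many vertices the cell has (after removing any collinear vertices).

Area of P2's cell: 999.6330 (6 vertices)

1. box [0,77]×[0,39]: [(0, 0) (77, 0) (77, 39) (0, 39)]
2. ⊥bis P2·P0 via (26.775,18.205): [(0, 0) (29.609, 0) (23.5378, 39) (0, 39)]  |A|=1036.3627
3. ⊥bis P2·P1 via (27.475,12.625): [(0, 0) (25.7429, 0) (27.554, 13.2009) (23.5378, 39) (0, 39)]  |A|=1010.8445
4. ⊥bis P2·P3 via (27.635,23.74): [(0, 0) (25.7429, 0) (27.554, 13.2009) (24.9415, 29.9829) (21.051, 39) (0, 39)]  |A|=999.633
5. ⊥bis P2·P4 via (30.45,15.92): [(0, 0) (25.7429, 0) (27.554, 13.2009) (24.9415, 29.9829) (21.051, 39) (0, 39)]  |A|=999.633
6. canonical 6-gon: [(0, 0) (25.7429, 0) (27.554, 13.2009) (24.9415, 29.9829) (21.051, 39) (0, 39)]
7. shoelace: 999.633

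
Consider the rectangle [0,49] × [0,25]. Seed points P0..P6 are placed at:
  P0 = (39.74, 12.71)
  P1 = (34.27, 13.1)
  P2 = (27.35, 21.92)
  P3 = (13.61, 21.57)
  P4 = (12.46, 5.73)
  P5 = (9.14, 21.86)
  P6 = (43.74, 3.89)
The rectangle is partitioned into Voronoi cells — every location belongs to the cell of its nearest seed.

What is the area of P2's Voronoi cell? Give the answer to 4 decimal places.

1. box [0,49]×[0,25]: [(0, 0) (49, 0) (49, 25) (0, 25)]
2. ⊥bis P2·P0 via (33.545,17.315): [(0, 0) (20.674, 0) (39.2576, 25) (0, 25)]  |A|=749.1453
3. ⊥bis P2·P1 via (30.81,17.51): [(0, 0) (8.4923, 0) (37.7199, 22.9313) (39.2576, 25) (0, 25)]  |A|=609.4739
4. ⊥bis P2·P3 via (20.48,21.745): [(20.7882, 9.6471) (37.7199, 22.9313) (39.2576, 25) (20.3971, 25)]  |A|=152.0811
5. ⊥bis P2·P4 via (19.905,13.825): [(20.7004, 13.0935) (22.763, 11.1965) (37.7199, 22.9313) (39.2576, 25) (20.3971, 25)]  |A|=148.6101
6. ⊥bis P2·P5 via (18.245,21.89): [(20.7004, 13.0935) (22.763, 11.1965) (37.7199, 22.9313) (39.2576, 25) (20.3971, 25)]  |A|=148.6101
7. ⊥bis P2·P6 via (35.545,12.905): [(20.7004, 13.0935) (22.763, 11.1965) (37.7199, 22.9313) (39.2576, 25) (20.3971, 25)]  |A|=148.6101
8. canonical 5-gon: [(20.7004, 13.0935) (22.763, 11.1965) (37.7199, 22.9313) (39.2576, 25) (20.3971, 25)]
9. shoelace: 148.6101

Area of P2's cell: 148.6101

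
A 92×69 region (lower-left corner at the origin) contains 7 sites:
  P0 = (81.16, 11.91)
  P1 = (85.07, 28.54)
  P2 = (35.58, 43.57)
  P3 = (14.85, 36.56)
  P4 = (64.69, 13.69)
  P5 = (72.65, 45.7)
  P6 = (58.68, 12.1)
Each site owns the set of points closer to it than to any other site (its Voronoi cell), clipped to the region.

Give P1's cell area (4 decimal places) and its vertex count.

Area of P1's cell: 387.9071 (4 vertices)

1. box [0,92]×[0,69]: [(0, 0) (92, 0) (92, 69) (0, 69)]
2. ⊥bis P1·P0 via (83.115,20.225): [(0, 39.7668) (92, 18.136) (92, 69) (0, 69)]  |A|=3684.4733
3. ⊥bis P1·P2 via (60.325,36.055): [(57.3567, 26.2812) (92, 18.136) (92, 69) (70.3303, 69)]  |A|=1343.8993
4. ⊥bis P1·P3 via (49.96,32.55): [(57.3567, 26.2812) (92, 18.136) (92, 69) (70.3303, 69)]  |A|=1343.8993
5. ⊥bis P1·P4 via (74.88,21.115): [(61.4043, 39.6089) (73.9601, 22.3775) (92, 18.136) (92, 69) (70.3303, 69)]  |A|=1225.3566
6. ⊥bis P1·P5 via (78.86,37.12): [(68.6189, 29.7077) (73.9601, 22.3775) (92, 18.136) (92, 46.6304)]  |A|=387.9071
7. ⊥bis P1·P6 via (71.875,20.32): [(68.6189, 29.7077) (73.9601, 22.3775) (92, 18.136) (92, 46.6304)]  |A|=387.9071
8. canonical 4-gon: [(68.6189, 29.7077) (73.9601, 22.3775) (92, 18.136) (92, 46.6304)]
9. shoelace: 387.9071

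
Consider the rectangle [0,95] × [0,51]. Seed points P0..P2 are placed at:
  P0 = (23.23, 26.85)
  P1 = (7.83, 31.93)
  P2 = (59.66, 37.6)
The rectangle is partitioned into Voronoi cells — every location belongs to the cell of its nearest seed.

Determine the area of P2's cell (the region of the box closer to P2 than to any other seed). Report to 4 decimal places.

Area of P2's cell: 2630.0977

1. box [0,95]×[0,51]: [(0, 0) (95, 0) (95, 51) (0, 51)]
2. ⊥bis P2·P0 via (41.445,32.225): [(50.9542, 0) (95, 0) (95, 51) (35.9048, 51)]  |A|=2630.0977
3. ⊥bis P2·P1 via (33.745,34.765): [(50.9542, 0) (95, 0) (95, 51) (35.9048, 51)]  |A|=2630.0977
4. canonical 4-gon: [(50.9542, 0) (95, 0) (95, 51) (35.9048, 51)]
5. shoelace: 2630.0977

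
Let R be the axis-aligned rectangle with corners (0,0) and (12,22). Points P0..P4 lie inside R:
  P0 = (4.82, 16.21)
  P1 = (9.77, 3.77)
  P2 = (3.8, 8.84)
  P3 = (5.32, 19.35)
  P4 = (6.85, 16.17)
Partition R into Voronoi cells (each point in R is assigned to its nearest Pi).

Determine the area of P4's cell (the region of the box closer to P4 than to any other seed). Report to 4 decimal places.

1. box [0,12]×[0,22]: [(0, 0) (12, 0) (12, 22) (0, 22)]
2. ⊥bis P4·P0 via (5.835,16.19): [(5.516, 0) (12, 0) (12, 22) (5.9495, 22)]  |A|=137.8799
3. ⊥bis P4·P1 via (8.31,9.97): [(5.7003, 9.3555) (12, 10.8389) (12, 22) (5.9495, 22)]  |A|=73.4085
4. ⊥bis P4·P2 via (5.325,12.505): [(5.7588, 12.3245) (10.2943, 10.4373) (12, 10.8389) (12, 22) (5.9495, 22)]  |A|=66.6203
5. ⊥bis P4·P3 via (6.085,17.76): [(5.8638, 17.6536) (5.7588, 12.3245) (10.2943, 10.4373) (12, 10.8389) (12, 20.6059)]  |A|=49.1941
6. canonical 5-gon: [(5.8638, 17.6536) (5.7588, 12.3245) (10.2943, 10.4373) (12, 10.8389) (12, 20.6059)]
7. shoelace: 49.1941

Area of P4's cell: 49.1941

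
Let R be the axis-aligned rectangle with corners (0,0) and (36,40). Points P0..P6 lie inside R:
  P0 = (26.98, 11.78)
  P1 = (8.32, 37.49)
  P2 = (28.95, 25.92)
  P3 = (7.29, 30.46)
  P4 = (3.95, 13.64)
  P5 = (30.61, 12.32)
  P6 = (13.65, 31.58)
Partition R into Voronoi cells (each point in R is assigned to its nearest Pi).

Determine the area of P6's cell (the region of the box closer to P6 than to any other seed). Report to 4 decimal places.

Area of P6's cell: 198.5369

1. box [0,36]×[0,40]: [(0, 0) (36, 0) (36, 40) (0, 40)]
2. ⊥bis P6·P0 via (20.315,21.68): [(0, 8.0033) (36, 32.2396) (36, 40) (0, 40)]  |A|=715.6272
3. ⊥bis P6·P1 via (10.985,34.535): [(0, 24.6281) (0, 8.0033) (36, 32.2396) (36, 40) (17.0447, 40)]  |A|=584.6222
4. ⊥bis P6·P2 via (21.3,28.75): [(0, 24.6281) (0, 8.0033) (18.1438, 20.2183) (25.4618, 40) (17.0447, 40)]  |A|=411.1049
5. ⊥bis P6·P3 via (10.47,31.02): [(10.0064, 33.6525) (12.9839, 16.7445) (18.1438, 20.2183) (25.4618, 40) (17.0447, 40)]  |A|=205.1483
6. ⊥bis P6·P4 via (8.8,22.61): [(10.0064, 33.6525) (12.2826, 20.727) (15.9522, 18.7428) (18.1438, 20.2183) (25.4618, 40) (17.0447, 40)]  |A|=198.5369
7. ⊥bis P6·P5 via (22.13,21.95): [(10.0064, 33.6525) (12.2826, 20.727) (15.9522, 18.7428) (18.1438, 20.2183) (25.4618, 40) (17.0447, 40)]  |A|=198.5369
8. canonical 6-gon: [(10.0064, 33.6525) (12.2826, 20.727) (15.9522, 18.7428) (18.1438, 20.2183) (25.4618, 40) (17.0447, 40)]
9. shoelace: 198.5369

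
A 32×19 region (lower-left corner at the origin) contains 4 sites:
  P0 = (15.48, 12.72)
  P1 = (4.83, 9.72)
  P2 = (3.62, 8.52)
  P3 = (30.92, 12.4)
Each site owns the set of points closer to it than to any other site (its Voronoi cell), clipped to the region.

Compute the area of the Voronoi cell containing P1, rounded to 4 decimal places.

Area of P1's cell: 113.3754

1. box [0,32]×[0,19]: [(0, 0) (32, 0) (32, 19) (0, 19)]
2. ⊥bis P1·P0 via (10.155,11.22): [(0, 0) (13.3156, 0) (7.9635, 19) (0, 19)]  |A|=202.1506
3. ⊥bis P1·P2 via (4.225,9.12): [(0, 13.3802) (13.2696, 0) (13.3156, 0) (7.9635, 19) (0, 19)]  |A|=113.3754
4. ⊥bis P1·P3 via (17.875,11.06): [(0, 13.3802) (13.2696, 0) (13.3156, 0) (7.9635, 19) (0, 19)]  |A|=113.3754
5. canonical 5-gon: [(0, 13.3802) (13.2696, 0) (13.3156, 0) (7.9635, 19) (0, 19)]
6. shoelace: 113.3754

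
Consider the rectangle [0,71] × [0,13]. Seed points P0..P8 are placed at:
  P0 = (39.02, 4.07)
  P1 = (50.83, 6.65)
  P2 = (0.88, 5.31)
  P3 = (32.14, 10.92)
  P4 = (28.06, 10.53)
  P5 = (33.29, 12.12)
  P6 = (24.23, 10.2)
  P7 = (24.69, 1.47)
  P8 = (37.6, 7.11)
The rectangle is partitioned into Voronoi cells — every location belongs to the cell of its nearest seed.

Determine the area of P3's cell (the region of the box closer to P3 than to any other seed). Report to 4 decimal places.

1. box [0,71]×[0,13]: [(0, 0) (71, 0) (71, 13) (0, 13)]
2. ⊥bis P3·P0 via (35.58,7.495): [(0, 0) (28.1177, 0) (41.061, 13) (0, 13)]  |A|=449.6614
3. ⊥bis P3·P1 via (41.485,8.785): [(0, 0) (28.1177, 0) (41.061, 13) (0, 13)]  |A|=449.6614
4. ⊥bis P3·P2 via (16.51,8.115): [(17.9663, 0) (28.1177, 0) (41.061, 13) (15.6333, 13)]  |A|=231.2636
5. ⊥bis P3·P4 via (30.1,10.725): [(30.8617, 2.7561) (41.061, 13) (29.8825, 13)]  |A|=57.2557
6. ⊥bis P3·P5 via (32.715,11.52): [(30.8617, 2.7561) (36.2318, 8.1497) (31.1707, 13) (29.8825, 13)]  |A|=33.2701
7. ⊥bis P3·P6 via (28.185,10.56): [(30.8617, 2.7561) (36.2318, 8.1497) (31.1707, 13) (29.8825, 13)]  |A|=33.2701
8. ⊥bis P3·P7 via (28.415,6.195): [(30.7056, 4.3892) (31.704, 3.6021) (36.2318, 8.1497) (31.1707, 13) (29.8825, 13)]  |A|=32.5163
9. ⊥bis P3·P8 via (34.87,9.015): [(30.7056, 4.3892) (31.3097, 3.9129) (35.0539, 9.2785) (31.1707, 13) (29.8825, 13)]  |A|=25.6425
10. canonical 5-gon: [(30.7056, 4.3892) (31.3097, 3.9129) (35.0539, 9.2785) (31.1707, 13) (29.8825, 13)]
11. shoelace: 25.6425

Area of P3's cell: 25.6425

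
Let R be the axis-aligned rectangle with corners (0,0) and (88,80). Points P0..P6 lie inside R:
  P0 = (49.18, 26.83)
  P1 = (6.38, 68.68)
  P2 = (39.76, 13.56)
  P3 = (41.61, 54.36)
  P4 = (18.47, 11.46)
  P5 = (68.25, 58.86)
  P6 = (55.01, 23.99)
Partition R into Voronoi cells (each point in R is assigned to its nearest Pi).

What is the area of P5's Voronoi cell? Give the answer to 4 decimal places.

1. box [0,88]×[0,80]: [(0, 0) (88, 0) (88, 80) (0, 80)]
2. ⊥bis P5·P0 via (58.715,42.845): [(0, 77.8027) (88, 25.4093) (88, 80) (0, 80)]  |A|=2498.6714
3. ⊥bis P5·P1 via (37.315,63.77): [(36.1282, 56.2927) (88, 25.4093) (88, 80) (39.891, 80)]  |A|=1986.1251
4. ⊥bis P5·P2 via (54.005,36.21): [(36.1282, 56.2927) (88, 25.4093) (88, 80) (39.891, 80)]  |A|=1986.1251
5. ⊥bis P5·P3 via (54.93,56.61): [(57.0919, 43.8113) (88, 25.4093) (88, 80) (50.979, 80)]  |A|=1513.5166
6. ⊥bis P5·P4 via (43.36,35.16): [(57.0919, 43.8113) (88, 25.4093) (88, 80) (50.979, 80)]  |A|=1513.5166
7. ⊥bis P5·P6 via (61.63,41.425): [(57.0919, 43.8113) (60.1671, 41.9805) (88, 31.4124) (88, 80) (50.979, 80)]  |A|=1429.9747
8. canonical 5-gon: [(57.0919, 43.8113) (60.1671, 41.9805) (88, 31.4124) (88, 80) (50.979, 80)]
9. shoelace: 1429.9747

Area of P5's cell: 1429.9747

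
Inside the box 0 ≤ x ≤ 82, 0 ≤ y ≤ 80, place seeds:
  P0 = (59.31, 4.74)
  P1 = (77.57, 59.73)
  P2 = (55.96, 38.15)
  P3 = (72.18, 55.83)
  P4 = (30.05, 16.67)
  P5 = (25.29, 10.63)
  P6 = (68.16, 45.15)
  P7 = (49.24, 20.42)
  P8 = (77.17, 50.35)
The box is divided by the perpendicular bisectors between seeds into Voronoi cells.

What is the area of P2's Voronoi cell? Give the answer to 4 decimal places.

Area of P2's cell: 1623.8812

1. box [0,82]×[0,80]: [(0, 0) (82, 0) (82, 80) (0, 80)]
2. ⊥bis P2·P0 via (57.635,21.445): [(0, 15.666) (82, 23.8881) (82, 80) (0, 80)]  |A|=4938.2845
3. ⊥bis P2·P1 via (66.765,48.94): [(0, 15.666) (82, 23.8881) (82, 33.6838) (35.7481, 80) (0, 80)]  |A|=3867.1792
4. ⊥bis P2·P3 via (64.07,46.99): [(0, 15.666) (82, 23.8881) (82, 30.5406) (28.0887, 80) (0, 80)]  |A|=3605.0752
5. ⊥bis P2·P4 via (43.005,27.41): [(0, 79.2843) (48.6934, 20.5484) (82, 23.8881) (82, 30.5406) (28.0887, 80) (0, 80)]  |A|=2056.1793
6. ⊥bis P2·P5 via (40.625,24.39): [(0, 79.2843) (48.6934, 20.5484) (82, 23.8881) (82, 30.5406) (28.0887, 80) (0, 80)]  |A|=2056.1793
7. ⊥bis P2·P6 via (62.06,41.65): [(0, 79.2843) (48.6934, 20.5484) (72.7816, 22.9637) (53.3567, 56.8186) (28.0887, 80) (0, 80)]  |A|=1795.8826
8. ⊥bis P2·P7 via (52.6,29.285): [(0, 79.2843) (36.3421, 35.447) (70.0109, 22.6859) (72.7816, 22.9637) (53.3567, 56.8186) (28.0887, 80) (0, 80)]  |A|=1623.8812
9. ⊥bis P2·P8 via (66.565,44.25): [(0, 79.2843) (36.3421, 35.447) (70.0109, 22.6859) (72.7816, 22.9637) (53.3567, 56.8186) (28.0887, 80) (0, 80)]  |A|=1623.8812
10. canonical 7-gon: [(0, 79.2843) (36.3421, 35.447) (70.0109, 22.6859) (72.7816, 22.9637) (53.3567, 56.8186) (28.0887, 80) (0, 80)]
11. shoelace: 1623.8812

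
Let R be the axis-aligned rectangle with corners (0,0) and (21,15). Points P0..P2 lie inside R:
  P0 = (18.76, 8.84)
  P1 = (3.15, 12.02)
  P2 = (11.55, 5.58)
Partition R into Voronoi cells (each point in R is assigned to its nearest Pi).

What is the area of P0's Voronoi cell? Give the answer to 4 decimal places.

Area of P0's cell: 89.5930

1. box [0,21]×[0,15]: [(0, 0) (21, 0) (21, 15) (0, 15)]
2. ⊥bis P0·P1 via (10.955,10.43): [(8.8302, 0) (21, 0) (21, 15) (11.886, 15)]  |A|=159.6283
3. ⊥bis P0·P2 via (15.155,7.21): [(11.8073, 14.6139) (18.415, 0) (21, 0) (21, 15) (11.886, 15)]  |A|=89.593
4. canonical 5-gon: [(11.8073, 14.6139) (18.415, 0) (21, 0) (21, 15) (11.886, 15)]
5. shoelace: 89.593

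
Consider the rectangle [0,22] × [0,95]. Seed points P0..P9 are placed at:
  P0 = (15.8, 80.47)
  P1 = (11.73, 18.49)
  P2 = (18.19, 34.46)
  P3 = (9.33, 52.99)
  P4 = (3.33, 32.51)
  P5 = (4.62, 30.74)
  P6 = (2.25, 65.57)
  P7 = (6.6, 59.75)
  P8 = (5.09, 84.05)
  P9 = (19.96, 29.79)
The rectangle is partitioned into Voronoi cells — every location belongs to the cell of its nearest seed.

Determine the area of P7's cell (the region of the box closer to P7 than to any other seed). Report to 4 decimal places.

Area of P7's cell: 173.4267

1. box [0,22]×[0,95]: [(0, 0) (22, 0) (22, 95) (0, 95)]
2. ⊥bis P7·P0 via (11.2,70.11): [(0, 75.083) (0, 0) (22, 0) (22, 65.3146)]  |A|=1544.3737
3. ⊥bis P7·P1 via (9.165,39.12): [(0, 75.083) (0, 37.9805) (22, 40.7158) (22, 65.3146)]  |A|=678.7143
4. ⊥bis P7·P2 via (12.395,47.105): [(0, 75.083) (0, 41.4246) (22, 51.5068) (22, 65.3146)]  |A|=522.1284
5. ⊥bis P7·P3 via (7.965,56.37): [(0, 75.083) (0, 53.1534) (22, 62.038) (22, 65.3146)]  |A|=277.2689
6. ⊥bis P7·P4 via (4.965,46.13): [(0, 75.083) (0, 53.1534) (22, 62.038) (22, 65.3146)]  |A|=277.2689
7. ⊥bis P7·P5 via (5.61,45.245): [(0, 75.083) (0, 53.1534) (22, 62.038) (22, 65.3146)]  |A|=277.2689
8. ⊥bis P7·P6 via (4.425,62.66): [(13.2028, 69.2207) (0, 59.3527) (0, 53.1534) (22, 62.038) (22, 65.3146)]  |A|=173.4267
9. ⊥bis P7·P8 via (5.845,71.9): [(13.2028, 69.2207) (0, 59.3527) (0, 53.1534) (22, 62.038) (22, 65.3146)]  |A|=173.4267
10. ⊥bis P7·P9 via (13.28,44.77): [(13.2028, 69.2207) (0, 59.3527) (0, 53.1534) (22, 62.038) (22, 65.3146)]  |A|=173.4267
11. canonical 5-gon: [(13.2028, 69.2207) (0, 59.3527) (0, 53.1534) (22, 62.038) (22, 65.3146)]
12. shoelace: 173.4267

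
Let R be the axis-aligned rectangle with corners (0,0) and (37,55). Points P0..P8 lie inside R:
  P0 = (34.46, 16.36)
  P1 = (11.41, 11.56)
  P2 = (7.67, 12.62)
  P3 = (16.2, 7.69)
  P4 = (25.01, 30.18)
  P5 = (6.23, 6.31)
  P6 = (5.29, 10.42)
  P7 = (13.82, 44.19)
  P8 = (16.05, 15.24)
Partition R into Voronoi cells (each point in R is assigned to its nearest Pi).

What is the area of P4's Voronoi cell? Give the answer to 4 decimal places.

Area of P4's cell: 434.7079

1. box [0,37]×[0,55]: [(0, 0) (37, 0) (37, 55) (0, 55)]
2. ⊥bis P4·P0 via (29.735,23.27): [(0, 2.9375) (37, 28.2377) (37, 55) (0, 55)]  |A|=1458.2588
3. ⊥bis P4·P1 via (18.21,20.87): [(0, 34.1705) (22.0855, 18.0393) (37, 28.2377) (37, 55) (0, 55)]  |A|=1113.3596
4. ⊥bis P4·P2 via (16.34,21.4): [(0, 37.5353) (13.0886, 24.6106) (22.0855, 18.0393) (37, 28.2377) (37, 55) (0, 55)]  |A|=1091.3396
5. ⊥bis P4·P3 via (20.605,18.935): [(0, 37.5353) (13.0886, 24.6106) (21.1533, 18.7202) (22.379, 18.2401) (37, 28.2377) (37, 55) (0, 55)]  |A|=1091.1461
6. ⊥bis P4·P5 via (15.62,18.245): [(0, 37.5353) (13.0886, 24.6106) (21.1533, 18.7202) (22.379, 18.2401) (37, 28.2377) (37, 55) (0, 55)]  |A|=1091.1461
7. ⊥bis P4·P6 via (15.15,20.3): [(0, 37.5353) (13.0886, 24.6106) (21.1533, 18.7202) (22.379, 18.2401) (37, 28.2377) (37, 55) (0, 55)]  |A|=1091.1461
8. ⊥bis P4·P7 via (19.415,37.185): [(8.8778, 28.7687) (13.0886, 24.6106) (21.1533, 18.7202) (22.379, 18.2401) (37, 28.2377) (37, 51.2304)]  |A|=475.3395
9. ⊥bis P4·P8 via (20.53,22.71): [(9.5424, 29.2996) (24.9976, 20.0306) (37, 28.2377) (37, 51.2304)]  |A|=434.7079
10. canonical 4-gon: [(9.5424, 29.2996) (24.9976, 20.0306) (37, 28.2377) (37, 51.2304)]
11. shoelace: 434.7079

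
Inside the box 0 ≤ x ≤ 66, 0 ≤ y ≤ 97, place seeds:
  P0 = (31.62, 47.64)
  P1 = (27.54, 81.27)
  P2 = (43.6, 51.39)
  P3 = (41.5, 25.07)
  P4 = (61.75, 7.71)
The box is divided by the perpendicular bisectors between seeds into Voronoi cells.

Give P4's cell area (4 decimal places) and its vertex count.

Area of P4's cell: 471.2738 (3 vertices)

1. box [0,66]×[0,97]: [(0, 0) (66, 0) (66, 97) (0, 97)]
2. ⊥bis P4·P0 via (46.685,27.675): [(10.0085, 0) (66, 0) (66, 42.2495)]  |A|=1182.8071
3. ⊥bis P4·P1 via (44.645,44.49): [(10.0085, 0) (66, 0) (66, 42.2495)]  |A|=1182.8071
4. ⊥bis P4·P2 via (52.675,29.55): [(44.8741, 26.3086) (10.0085, 0) (66, 0) (66, 35.0868)]  |A|=1107.148
5. ⊥bis P4·P3 via (51.625,16.39): [(37.5741, 0) (66, 0) (66, 33.1581)]  |A|=471.2738
6. canonical 3-gon: [(37.5741, 0) (66, 0) (66, 33.1581)]
7. shoelace: 471.2738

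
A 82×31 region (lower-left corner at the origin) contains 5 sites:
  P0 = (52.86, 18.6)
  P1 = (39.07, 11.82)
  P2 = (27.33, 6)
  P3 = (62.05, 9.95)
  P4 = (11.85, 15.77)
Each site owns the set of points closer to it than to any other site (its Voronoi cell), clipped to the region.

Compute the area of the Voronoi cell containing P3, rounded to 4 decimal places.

Area of P3's cell: 706.5531

1. box [0,82]×[0,31]: [(0, 0) (82, 0) (82, 31) (0, 31)]
2. ⊥bis P3·P0 via (57.455,14.275): [(44.0188, 0) (82, 0) (82, 31) (73.1972, 31)]  |A|=725.1514
3. ⊥bis P3·P1 via (50.56,10.885): [(50.2094, 6.5771) (49.6742, 0) (82, 0) (82, 31) (73.1972, 31)]  |A|=706.5531
4. ⊥bis P3·P2 via (44.69,7.975): [(50.2094, 6.5771) (49.6742, 0) (82, 0) (82, 31) (73.1972, 31)]  |A|=706.5531
5. ⊥bis P3·P4 via (36.95,12.86): [(50.2094, 6.5771) (49.6742, 0) (82, 0) (82, 31) (73.1972, 31)]  |A|=706.5531
6. canonical 5-gon: [(50.2094, 6.5771) (49.6742, 0) (82, 0) (82, 31) (73.1972, 31)]
7. shoelace: 706.5531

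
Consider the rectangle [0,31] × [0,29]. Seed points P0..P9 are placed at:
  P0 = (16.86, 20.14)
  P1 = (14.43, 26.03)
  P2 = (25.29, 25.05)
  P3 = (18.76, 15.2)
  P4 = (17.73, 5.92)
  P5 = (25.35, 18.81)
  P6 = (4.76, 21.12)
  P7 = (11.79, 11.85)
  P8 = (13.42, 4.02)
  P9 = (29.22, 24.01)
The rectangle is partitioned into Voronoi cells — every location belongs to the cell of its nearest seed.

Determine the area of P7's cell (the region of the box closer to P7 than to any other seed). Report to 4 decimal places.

Area of P7's cell: 125.1811

1. box [0,31]×[0,29]: [(0, 0) (31, 0) (31, 29) (0, 29)]
2. ⊥bis P7·P0 via (14.325,15.995): [(0, 24.7559) (0, 0) (31, 0) (31, 5.7969)]  |A|=473.5682
3. ⊥bis P7·P1 via (13.11,18.94): [(7.9339, 19.9037) (0, 21.3808) (0, 0) (31, 0) (31, 5.7969)]  |A|=460.1794
4. ⊥bis P7·P2 via (18.54,18.45): [(30.7809, 5.9309) (7.9339, 19.9037) (0, 21.3808) (0, 0) (31, 0) (31, 5.7068)]  |A|=460.1695
5. ⊥bis P7·P3 via (15.275,13.525): [(13.9891, 16.2004) (7.9339, 19.9037) (0, 21.3808) (0, 0) (21.7755, 0)]  |A|=336.154
6. ⊥bis P7·P4 via (14.76,8.885): [(16.613, 10.7411) (13.9891, 16.2004) (7.9339, 19.9037) (0, 21.3808) (0, 0) (5.89, 0)]  |A|=250.8394
7. ⊥bis P7·P5 via (18.57,15.33): [(16.613, 10.7411) (13.9891, 16.2004) (7.9339, 19.9037) (0, 21.3808) (0, 0) (5.89, 0)]  |A|=250.8394
8. ⊥bis P7·P6 via (8.275,16.485): [(16.613, 10.7411) (13.9891, 16.2004) (10.6182, 18.262) (0, 10.2096) (0, 0) (5.89, 0)]  |A|=187.0003
9. ⊥bis P7·P8 via (12.605,7.935): [(14.1281, 8.2521) (16.613, 10.7411) (13.9891, 16.2004) (10.6182, 18.262) (0, 10.2096) (0, 5.311)]  |A|=125.1811
10. ⊥bis P7·P9 via (20.505,17.93): [(14.1281, 8.2521) (16.613, 10.7411) (13.9891, 16.2004) (10.6182, 18.262) (0, 10.2096) (0, 5.311)]  |A|=125.1811
11. canonical 6-gon: [(14.1281, 8.2521) (16.613, 10.7411) (13.9891, 16.2004) (10.6182, 18.262) (0, 10.2096) (0, 5.311)]
12. shoelace: 125.1811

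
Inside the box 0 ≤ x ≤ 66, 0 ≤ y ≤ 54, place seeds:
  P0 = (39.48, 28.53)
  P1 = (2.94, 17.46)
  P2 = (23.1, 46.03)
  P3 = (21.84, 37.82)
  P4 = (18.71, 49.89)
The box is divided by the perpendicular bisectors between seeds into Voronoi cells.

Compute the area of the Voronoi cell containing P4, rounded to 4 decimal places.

Area of P4's cell: 272.4425

1. box [0,66]×[0,54]: [(0, 0) (66, 0) (66, 54) (0, 54)]
2. ⊥bis P4·P0 via (29.095,39.21): [(0, 10.9187) (44.3051, 54) (0, 54)]  |A|=954.3623
3. ⊥bis P4·P1 via (10.825,33.675): [(0, 38.939) (19.2097, 29.5977) (44.3051, 54) (0, 54)]  |A|=685.2319
4. ⊥bis P4·P2 via (20.905,47.96): [(0, 38.939) (9.0875, 34.5199) (26.2158, 54) (0, 54)]  |A|=323.7768
5. ⊥bis P4·P3 via (20.275,43.855): [(0, 38.939) (0.4583, 38.7161) (16.4156, 42.8542) (26.2158, 54) (0, 54)]  |A|=272.4425
6. canonical 5-gon: [(0, 38.939) (0.4583, 38.7161) (16.4156, 42.8542) (26.2158, 54) (0, 54)]
7. shoelace: 272.4425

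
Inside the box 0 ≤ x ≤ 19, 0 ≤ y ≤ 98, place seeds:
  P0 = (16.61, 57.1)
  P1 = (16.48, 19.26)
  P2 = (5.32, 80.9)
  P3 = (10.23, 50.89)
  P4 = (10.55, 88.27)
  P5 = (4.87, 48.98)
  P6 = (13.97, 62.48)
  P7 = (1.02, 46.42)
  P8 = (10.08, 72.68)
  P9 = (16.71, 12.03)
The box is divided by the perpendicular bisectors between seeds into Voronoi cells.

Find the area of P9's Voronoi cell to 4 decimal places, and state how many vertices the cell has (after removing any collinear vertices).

1. box [0,19]×[0,98]: [(0, 0) (19, 0) (19, 98) (0, 98)]
2. ⊥bis P9·P0 via (16.66,34.565): [(0, 34.528) (0, 0) (19, 0) (19, 34.5702)]  |A|=656.4332
3. ⊥bis P9·P1 via (16.595,15.645): [(0, 15.1171) (0, 0) (19, 0) (19, 15.7215)]  |A|=292.9666
4. ⊥bis P9·P2 via (11.015,46.465): [(0, 15.1171) (0, 0) (19, 0) (19, 15.7215)]  |A|=292.9666
5. ⊥bis P9·P3 via (13.47,31.46): [(0, 15.1171) (0, 0) (19, 0) (19, 15.7215)]  |A|=292.9666
6. ⊥bis P9·P4 via (13.63,50.15): [(0, 15.1171) (0, 0) (19, 0) (19, 15.7215)]  |A|=292.9666
7. ⊥bis P9·P5 via (10.79,30.505): [(0, 15.1171) (0, 0) (19, 0) (19, 15.7215)]  |A|=292.9666
8. ⊥bis P9·P6 via (15.34,37.255): [(0, 15.1171) (0, 0) (19, 0) (19, 15.7215)]  |A|=292.9666
9. ⊥bis P9·P7 via (8.865,29.225): [(0, 15.1171) (0, 0) (19, 0) (19, 15.7215)]  |A|=292.9666
10. ⊥bis P9·P8 via (13.395,42.355): [(0, 15.1171) (0, 0) (19, 0) (19, 15.7215)]  |A|=292.9666
11. canonical 4-gon: [(0, 15.1171) (0, 0) (19, 0) (19, 15.7215)]
12. shoelace: 292.9666

Area of P9's cell: 292.9666 (4 vertices)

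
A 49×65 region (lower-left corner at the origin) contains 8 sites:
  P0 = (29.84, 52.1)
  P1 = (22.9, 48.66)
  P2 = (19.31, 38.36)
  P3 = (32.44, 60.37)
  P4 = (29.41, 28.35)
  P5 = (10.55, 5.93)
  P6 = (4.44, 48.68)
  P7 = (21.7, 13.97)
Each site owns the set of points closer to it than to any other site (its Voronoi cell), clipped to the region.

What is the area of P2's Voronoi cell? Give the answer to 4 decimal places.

1. box [0,49]×[0,65]: [(0, 0) (49, 0) (49, 65) (0, 65)]
2. ⊥bis P2·P0 via (24.575,45.23): [(0, 64.0637) (0, 0) (49, 0) (49, 26.5113)]  |A|=2219.0864
3. ⊥bis P2·P1 via (21.105,43.51): [(31.5861, 39.8569) (0, 50.866) (0, 0) (49, 0) (49, 26.5113)]  |A|=2010.6553
4. ⊥bis P2·P3 via (25.875,49.365): [(31.5861, 39.8569) (0, 50.866) (0, 0) (49, 0) (49, 26.5113)]  |A|=2010.6553
5. ⊥bis P2·P4 via (24.36,33.355): [(31.0048, 40.0595) (0, 50.866) (0, 8.776)]  |A|=652.4957
6. ⊥bis P2·P5 via (14.93,22.145): [(13.6047, 22.503) (31.0048, 40.0595) (0, 50.866) (0, 26.1779)]  |A|=534.1218
7. ⊥bis P2·P6 via (11.875,43.52): [(13.6047, 22.503) (31.0048, 40.0595) (13.6672, 46.1024) (0, 26.4094) (0, 26.1779)]  |A|=366.995
8. ⊥bis P2·P7 via (20.505,26.165): [(5.4934, 24.694) (16.8822, 25.81) (31.0048, 40.0595) (13.6672, 46.1024) (0, 26.4094) (0, 26.1779)]  |A|=349.9924
9. canonical 6-gon: [(5.4934, 24.694) (16.8822, 25.81) (31.0048, 40.0595) (13.6672, 46.1024) (0, 26.4094) (0, 26.1779)]
10. shoelace: 349.9924

Area of P2's cell: 349.9924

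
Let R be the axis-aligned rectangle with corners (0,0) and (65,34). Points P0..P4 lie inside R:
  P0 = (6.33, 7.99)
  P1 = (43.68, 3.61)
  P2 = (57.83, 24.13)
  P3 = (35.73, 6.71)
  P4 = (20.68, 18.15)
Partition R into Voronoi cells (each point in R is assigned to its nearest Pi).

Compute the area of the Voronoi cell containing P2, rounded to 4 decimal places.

Area of P2's cell: 545.7846

1. box [0,65]×[0,34]: [(0, 0) (65, 0) (65, 34) (0, 34)]
2. ⊥bis P2·P0 via (32.08,16.06): [(37.1132, 0) (65, 0) (65, 34) (26.4576, 34)]  |A|=1129.2962
3. ⊥bis P2·P1 via (50.755,13.87): [(27.8071, 29.6942) (65, 4.0471) (65, 34) (26.4576, 34)]  |A|=639.9961
4. ⊥bis P2·P3 via (46.78,15.42): [(44.7232, 18.0293) (65, 4.0471) (65, 34) (32.1346, 34)]  |A|=566.1157
5. ⊥bis P2·P4 via (39.255,21.14): [(38.481, 25.9486) (44.7232, 18.0293) (65, 4.0471) (65, 34) (37.1849, 34)]  |A|=545.7846
6. canonical 5-gon: [(38.481, 25.9486) (44.7232, 18.0293) (65, 4.0471) (65, 34) (37.1849, 34)]
7. shoelace: 545.7846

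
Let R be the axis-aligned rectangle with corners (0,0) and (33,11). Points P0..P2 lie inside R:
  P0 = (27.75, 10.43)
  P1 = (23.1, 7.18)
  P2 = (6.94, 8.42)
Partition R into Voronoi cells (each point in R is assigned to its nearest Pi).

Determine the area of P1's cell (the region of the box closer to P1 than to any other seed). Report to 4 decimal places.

Area of P1's cell: 141.8057

1. box [0,33]×[0,11]: [(0, 0) (33, 0) (33, 11) (0, 11)]
2. ⊥bis P1·P0 via (25.425,8.805): [(0, 0) (31.579, 0) (23.8909, 11) (0, 11)]  |A|=305.0844
3. ⊥bis P1·P2 via (15.02,7.8): [(14.4215, 0) (31.579, 0) (23.8909, 11) (15.2655, 11)]  |A|=141.8057
4. canonical 4-gon: [(14.4215, 0) (31.579, 0) (23.8909, 11) (15.2655, 11)]
5. shoelace: 141.8057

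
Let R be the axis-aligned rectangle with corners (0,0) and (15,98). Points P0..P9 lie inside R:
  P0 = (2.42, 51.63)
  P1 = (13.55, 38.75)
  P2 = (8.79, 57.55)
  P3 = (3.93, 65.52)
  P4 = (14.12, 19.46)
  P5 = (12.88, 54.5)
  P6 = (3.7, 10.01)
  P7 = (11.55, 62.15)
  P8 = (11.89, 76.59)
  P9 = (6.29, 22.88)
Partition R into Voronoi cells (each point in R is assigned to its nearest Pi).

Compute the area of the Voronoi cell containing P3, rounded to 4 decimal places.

Area of P3's cell: 115.2113

1. box [0,15]×[0,98]: [(0, 0) (15, 0) (15, 98) (0, 98)]
2. ⊥bis P3·P0 via (3.175,58.575): [(0, 58.9202) (15, 57.2895) (15, 98) (0, 98)]  |A|=598.4276
3. ⊥bis P3·P1 via (8.74,52.135): [(0, 58.9202) (15, 57.2895) (15, 98) (0, 98)]  |A|=598.4276
4. ⊥bis P3·P2 via (6.36,61.535): [(0, 58.9202) (1.7584, 58.729) (15, 66.8036) (15, 98) (0, 98)]  |A|=535.4369
5. ⊥bis P3·P4 via (9.025,42.49): [(0, 58.9202) (1.7584, 58.729) (15, 66.8036) (15, 98) (0, 98)]  |A|=535.4369
6. ⊥bis P3·P5 via (8.405,60.01): [(0, 58.9202) (1.7584, 58.729) (15, 66.8036) (15, 98) (0, 98)]  |A|=535.4369
7. ⊥bis P3·P6 via (3.815,37.765): [(0, 58.9202) (1.7584, 58.729) (15, 66.8036) (15, 98) (0, 98)]  |A|=535.4369
8. ⊥bis P3·P7 via (7.74,63.835): [(0, 58.9202) (1.7584, 58.729) (6.8568, 61.8379) (15, 80.2508) (15, 98) (0, 98)]  |A|=480.685
9. ⊥bis P3·P8 via (7.91,71.055): [(0, 76.7428) (0, 58.9202) (1.7584, 58.729) (6.8568, 61.8379) (10.2037, 69.4057)]  |A|=115.2113
10. ⊥bis P3·P9 via (5.11,44.2): [(0, 76.7428) (0, 58.9202) (1.7584, 58.729) (6.8568, 61.8379) (10.2037, 69.4057)]  |A|=115.2113
11. canonical 5-gon: [(0, 76.7428) (0, 58.9202) (1.7584, 58.729) (6.8568, 61.8379) (10.2037, 69.4057)]
12. shoelace: 115.2113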